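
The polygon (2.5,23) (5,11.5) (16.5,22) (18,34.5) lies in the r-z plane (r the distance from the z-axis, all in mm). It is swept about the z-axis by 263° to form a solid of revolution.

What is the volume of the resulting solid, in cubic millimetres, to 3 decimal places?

Volume = 7906.264 mm³

Profile (r,z), 4 vertices: (2.5,23) (5,11.5) (16.5,22) (18,34.5)
edge 0: (2.5,23)→(5,11.5)  cross = 2.5·11.5 − 5·23 = -86.2500; (r_i+r_j)·cross = 7.5·-86.2500 = -646.8750
edge 1: (5,11.5)→(16.5,22)  cross = 5·22 − 16.5·11.5 = -79.7500; (r_i+r_j)·cross = 21.5·-79.7500 = -1714.6250
edge 2: (16.5,22)→(18,34.5)  cross = 16.5·34.5 − 18·22 = 173.2500; (r_i+r_j)·cross = 34.5·173.2500 = 5977.1250
edge 3: (18,34.5)→(2.5,23)  cross = 18·23 − 2.5·34.5 = 327.7500; (r_i+r_j)·cross = 20.5·327.7500 = 6718.8750
Σcross = 335.0000 → A = |Σcross|/2 = 167.5000 mm²
Σ(r_i+r_j)·cross = 10334.5000 → first moment M = |Σ|/6 = 1722.4167
R_c = M/A = 1722.4167/167.5000 = 10.2831 mm
θ = 263° = 4.590216 rad
V = θ·R_c·A = 4.590216·10.2831·167.5000 = 7906.264 mm³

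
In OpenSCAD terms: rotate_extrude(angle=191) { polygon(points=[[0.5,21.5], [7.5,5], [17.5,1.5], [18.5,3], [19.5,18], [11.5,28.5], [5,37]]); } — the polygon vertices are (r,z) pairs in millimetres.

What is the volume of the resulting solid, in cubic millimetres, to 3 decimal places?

Volume = 13398.765 mm³

Profile (r,z), 7 vertices: (0.5,21.5) (7.5,5) (17.5,1.5) (18.5,3) (19.5,18) (11.5,28.5) (5,37)
edge 0: (0.5,21.5)→(7.5,5)  cross = 0.5·5 − 7.5·21.5 = -158.7500; (r_i+r_j)·cross = 8·-158.7500 = -1270.0000
edge 1: (7.5,5)→(17.5,1.5)  cross = 7.5·1.5 − 17.5·5 = -76.2500; (r_i+r_j)·cross = 25·-76.2500 = -1906.2500
edge 2: (17.5,1.5)→(18.5,3)  cross = 17.5·3 − 18.5·1.5 = 24.7500; (r_i+r_j)·cross = 36·24.7500 = 891.0000
edge 3: (18.5,3)→(19.5,18)  cross = 18.5·18 − 19.5·3 = 274.5000; (r_i+r_j)·cross = 38·274.5000 = 10431.0000
edge 4: (19.5,18)→(11.5,28.5)  cross = 19.5·28.5 − 11.5·18 = 348.7500; (r_i+r_j)·cross = 31·348.7500 = 10811.2500
edge 5: (11.5,28.5)→(5,37)  cross = 11.5·37 − 5·28.5 = 283.0000; (r_i+r_j)·cross = 16.5·283.0000 = 4669.5000
edge 6: (5,37)→(0.5,21.5)  cross = 5·21.5 − 0.5·37 = 89.0000; (r_i+r_j)·cross = 5.5·89.0000 = 489.5000
Σcross = 785.0000 → A = |Σcross|/2 = 392.5000 mm²
Σ(r_i+r_j)·cross = 24116.0000 → first moment M = |Σ|/6 = 4019.3333
R_c = M/A = 4019.3333/392.5000 = 10.2403 mm
θ = 191° = 3.333579 rad
V = θ·R_c·A = 3.333579·10.2403·392.5000 = 13398.765 mm³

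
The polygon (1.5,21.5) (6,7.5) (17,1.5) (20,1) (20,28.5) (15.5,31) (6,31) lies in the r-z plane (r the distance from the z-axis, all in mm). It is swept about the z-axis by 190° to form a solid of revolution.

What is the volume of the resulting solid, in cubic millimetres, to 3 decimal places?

Volume = 17237.635 mm³

Profile (r,z), 7 vertices: (1.5,21.5) (6,7.5) (17,1.5) (20,1) (20,28.5) (15.5,31) (6,31)
edge 0: (1.5,21.5)→(6,7.5)  cross = 1.5·7.5 − 6·21.5 = -117.7500; (r_i+r_j)·cross = 7.5·-117.7500 = -883.1250
edge 1: (6,7.5)→(17,1.5)  cross = 6·1.5 − 17·7.5 = -118.5000; (r_i+r_j)·cross = 23·-118.5000 = -2725.5000
edge 2: (17,1.5)→(20,1)  cross = 17·1 − 20·1.5 = -13.0000; (r_i+r_j)·cross = 37·-13.0000 = -481.0000
edge 3: (20,1)→(20,28.5)  cross = 20·28.5 − 20·1 = 550.0000; (r_i+r_j)·cross = 40·550.0000 = 22000.0000
edge 4: (20,28.5)→(15.5,31)  cross = 20·31 − 15.5·28.5 = 178.2500; (r_i+r_j)·cross = 35.5·178.2500 = 6327.8750
edge 5: (15.5,31)→(6,31)  cross = 15.5·31 − 6·31 = 294.5000; (r_i+r_j)·cross = 21.5·294.5000 = 6331.7500
edge 6: (6,31)→(1.5,21.5)  cross = 6·21.5 − 1.5·31 = 82.5000; (r_i+r_j)·cross = 7.5·82.5000 = 618.7500
Σcross = 856.0000 → A = |Σcross|/2 = 428.0000 mm²
Σ(r_i+r_j)·cross = 31188.7500 → first moment M = |Σ|/6 = 5198.1250
R_c = M/A = 5198.1250/428.0000 = 12.1452 mm
θ = 190° = 3.316126 rad
V = θ·R_c·A = 3.316126·12.1452·428.0000 = 17237.635 mm³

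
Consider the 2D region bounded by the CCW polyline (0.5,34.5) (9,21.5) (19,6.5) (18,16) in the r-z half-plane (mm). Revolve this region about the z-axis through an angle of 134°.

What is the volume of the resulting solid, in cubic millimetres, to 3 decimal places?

Profile (r,z), 4 vertices: (0.5,34.5) (9,21.5) (19,6.5) (18,16)
edge 0: (0.5,34.5)→(9,21.5)  cross = 0.5·21.5 − 9·34.5 = -299.7500; (r_i+r_j)·cross = 9.5·-299.7500 = -2847.6250
edge 1: (9,21.5)→(19,6.5)  cross = 9·6.5 − 19·21.5 = -350.0000; (r_i+r_j)·cross = 28·-350.0000 = -9800.0000
edge 2: (19,6.5)→(18,16)  cross = 19·16 − 18·6.5 = 187.0000; (r_i+r_j)·cross = 37·187.0000 = 6919.0000
edge 3: (18,16)→(0.5,34.5)  cross = 18·34.5 − 0.5·16 = 613.0000; (r_i+r_j)·cross = 18.5·613.0000 = 11340.5000
Σcross = 150.2500 → A = |Σcross|/2 = 75.1250 mm²
Σ(r_i+r_j)·cross = 5611.8750 → first moment M = |Σ|/6 = 935.3125
R_c = M/A = 935.3125/75.1250 = 12.4501 mm
θ = 134° = 2.338741 rad
V = θ·R_c·A = 2.338741·12.4501·75.1250 = 2187.454 mm³

Volume = 2187.454 mm³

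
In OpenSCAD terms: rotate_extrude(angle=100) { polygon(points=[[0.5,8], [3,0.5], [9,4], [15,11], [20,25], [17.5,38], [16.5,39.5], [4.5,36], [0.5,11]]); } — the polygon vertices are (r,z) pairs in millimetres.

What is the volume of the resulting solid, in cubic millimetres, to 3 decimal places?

Volume = 8593.819 mm³

Profile (r,z), 9 vertices: (0.5,8) (3,0.5) (9,4) (15,11) (20,25) (17.5,38) (16.5,39.5) (4.5,36) (0.5,11)
edge 0: (0.5,8)→(3,0.5)  cross = 0.5·0.5 − 3·8 = -23.7500; (r_i+r_j)·cross = 3.5·-23.7500 = -83.1250
edge 1: (3,0.5)→(9,4)  cross = 3·4 − 9·0.5 = 7.5000; (r_i+r_j)·cross = 12·7.5000 = 90.0000
edge 2: (9,4)→(15,11)  cross = 9·11 − 15·4 = 39.0000; (r_i+r_j)·cross = 24·39.0000 = 936.0000
edge 3: (15,11)→(20,25)  cross = 15·25 − 20·11 = 155.0000; (r_i+r_j)·cross = 35·155.0000 = 5425.0000
edge 4: (20,25)→(17.5,38)  cross = 20·38 − 17.5·25 = 322.5000; (r_i+r_j)·cross = 37.5·322.5000 = 12093.7500
edge 5: (17.5,38)→(16.5,39.5)  cross = 17.5·39.5 − 16.5·38 = 64.2500; (r_i+r_j)·cross = 34·64.2500 = 2184.5000
edge 6: (16.5,39.5)→(4.5,36)  cross = 16.5·36 − 4.5·39.5 = 416.2500; (r_i+r_j)·cross = 21·416.2500 = 8741.2500
edge 7: (4.5,36)→(0.5,11)  cross = 4.5·11 − 0.5·36 = 31.5000; (r_i+r_j)·cross = 5·31.5000 = 157.5000
edge 8: (0.5,11)→(0.5,8)  cross = 0.5·8 − 0.5·11 = -1.5000; (r_i+r_j)·cross = 1·-1.5000 = -1.5000
Σcross = 1010.7500 → A = |Σcross|/2 = 505.3750 mm²
Σ(r_i+r_j)·cross = 29543.3750 → first moment M = |Σ|/6 = 4923.8958
R_c = M/A = 4923.8958/505.3750 = 9.7431 mm
θ = 100° = 1.745329 rad
V = θ·R_c·A = 1.745329·9.7431·505.3750 = 8593.819 mm³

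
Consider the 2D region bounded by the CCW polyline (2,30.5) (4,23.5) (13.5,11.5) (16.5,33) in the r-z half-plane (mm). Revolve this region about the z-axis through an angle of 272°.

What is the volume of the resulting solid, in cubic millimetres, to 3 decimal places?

Profile (r,z), 4 vertices: (2,30.5) (4,23.5) (13.5,11.5) (16.5,33)
edge 0: (2,30.5)→(4,23.5)  cross = 2·23.5 − 4·30.5 = -75.0000; (r_i+r_j)·cross = 6·-75.0000 = -450.0000
edge 1: (4,23.5)→(13.5,11.5)  cross = 4·11.5 − 13.5·23.5 = -271.2500; (r_i+r_j)·cross = 17.5·-271.2500 = -4746.8750
edge 2: (13.5,11.5)→(16.5,33)  cross = 13.5·33 − 16.5·11.5 = 255.7500; (r_i+r_j)·cross = 30·255.7500 = 7672.5000
edge 3: (16.5,33)→(2,30.5)  cross = 16.5·30.5 − 2·33 = 437.2500; (r_i+r_j)·cross = 18.5·437.2500 = 8089.1250
Σcross = 346.7500 → A = |Σcross|/2 = 173.3750 mm²
Σ(r_i+r_j)·cross = 10564.7500 → first moment M = |Σ|/6 = 1760.7917
R_c = M/A = 1760.7917/173.3750 = 10.1560 mm
θ = 272° = 4.747296 rad
V = θ·R_c·A = 4.747296·10.1560·173.3750 = 8358.998 mm³

Volume = 8358.998 mm³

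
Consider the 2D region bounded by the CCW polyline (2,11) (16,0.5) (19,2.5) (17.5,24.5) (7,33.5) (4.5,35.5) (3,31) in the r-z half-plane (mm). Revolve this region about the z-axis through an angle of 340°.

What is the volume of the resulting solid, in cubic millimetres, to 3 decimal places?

Volume = 24428.174 mm³

Profile (r,z), 7 vertices: (2,11) (16,0.5) (19,2.5) (17.5,24.5) (7,33.5) (4.5,35.5) (3,31)
edge 0: (2,11)→(16,0.5)  cross = 2·0.5 − 16·11 = -175.0000; (r_i+r_j)·cross = 18·-175.0000 = -3150.0000
edge 1: (16,0.5)→(19,2.5)  cross = 16·2.5 − 19·0.5 = 30.5000; (r_i+r_j)·cross = 35·30.5000 = 1067.5000
edge 2: (19,2.5)→(17.5,24.5)  cross = 19·24.5 − 17.5·2.5 = 421.7500; (r_i+r_j)·cross = 36.5·421.7500 = 15393.8750
edge 3: (17.5,24.5)→(7,33.5)  cross = 17.5·33.5 − 7·24.5 = 414.7500; (r_i+r_j)·cross = 24.5·414.7500 = 10161.3750
edge 4: (7,33.5)→(4.5,35.5)  cross = 7·35.5 − 4.5·33.5 = 97.7500; (r_i+r_j)·cross = 11.5·97.7500 = 1124.1250
edge 5: (4.5,35.5)→(3,31)  cross = 4.5·31 − 3·35.5 = 33.0000; (r_i+r_j)·cross = 7.5·33.0000 = 247.5000
edge 6: (3,31)→(2,11)  cross = 3·11 − 2·31 = -29.0000; (r_i+r_j)·cross = 5·-29.0000 = -145.0000
Σcross = 793.7500 → A = |Σcross|/2 = 396.8750 mm²
Σ(r_i+r_j)·cross = 24699.3750 → first moment M = |Σ|/6 = 4116.5625
R_c = M/A = 4116.5625/396.8750 = 10.3724 mm
θ = 340° = 5.934119 rad
V = θ·R_c·A = 5.934119·10.3724·396.8750 = 24428.174 mm³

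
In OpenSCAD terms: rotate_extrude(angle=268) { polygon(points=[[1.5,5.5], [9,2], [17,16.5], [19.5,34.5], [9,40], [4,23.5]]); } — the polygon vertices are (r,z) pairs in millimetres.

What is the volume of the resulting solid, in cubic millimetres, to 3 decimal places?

Volume = 20370.046 mm³

Profile (r,z), 6 vertices: (1.5,5.5) (9,2) (17,16.5) (19.5,34.5) (9,40) (4,23.5)
edge 0: (1.5,5.5)→(9,2)  cross = 1.5·2 − 9·5.5 = -46.5000; (r_i+r_j)·cross = 10.5·-46.5000 = -488.2500
edge 1: (9,2)→(17,16.5)  cross = 9·16.5 − 17·2 = 114.5000; (r_i+r_j)·cross = 26·114.5000 = 2977.0000
edge 2: (17,16.5)→(19.5,34.5)  cross = 17·34.5 − 19.5·16.5 = 264.7500; (r_i+r_j)·cross = 36.5·264.7500 = 9663.3750
edge 3: (19.5,34.5)→(9,40)  cross = 19.5·40 − 9·34.5 = 469.5000; (r_i+r_j)·cross = 28.5·469.5000 = 13380.7500
edge 4: (9,40)→(4,23.5)  cross = 9·23.5 − 4·40 = 51.5000; (r_i+r_j)·cross = 13·51.5000 = 669.5000
edge 5: (4,23.5)→(1.5,5.5)  cross = 4·5.5 − 1.5·23.5 = -13.2500; (r_i+r_j)·cross = 5.5·-13.2500 = -72.8750
Σcross = 840.5000 → A = |Σcross|/2 = 420.2500 mm²
Σ(r_i+r_j)·cross = 26129.5000 → first moment M = |Σ|/6 = 4354.9167
R_c = M/A = 4354.9167/420.2500 = 10.3627 mm
θ = 268° = 4.677482 rad
V = θ·R_c·A = 4.677482·10.3627·420.2500 = 20370.046 mm³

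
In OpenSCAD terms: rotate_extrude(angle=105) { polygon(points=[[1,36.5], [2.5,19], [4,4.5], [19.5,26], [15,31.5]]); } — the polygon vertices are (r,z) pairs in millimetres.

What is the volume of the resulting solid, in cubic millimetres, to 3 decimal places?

Profile (r,z), 5 vertices: (1,36.5) (2.5,19) (4,4.5) (19.5,26) (15,31.5)
edge 0: (1,36.5)→(2.5,19)  cross = 1·19 − 2.5·36.5 = -72.2500; (r_i+r_j)·cross = 3.5·-72.2500 = -252.8750
edge 1: (2.5,19)→(4,4.5)  cross = 2.5·4.5 − 4·19 = -64.7500; (r_i+r_j)·cross = 6.5·-64.7500 = -420.8750
edge 2: (4,4.5)→(19.5,26)  cross = 4·26 − 19.5·4.5 = 16.2500; (r_i+r_j)·cross = 23.5·16.2500 = 381.8750
edge 3: (19.5,26)→(15,31.5)  cross = 19.5·31.5 − 15·26 = 224.2500; (r_i+r_j)·cross = 34.5·224.2500 = 7736.6250
edge 4: (15,31.5)→(1,36.5)  cross = 15·36.5 − 1·31.5 = 516.0000; (r_i+r_j)·cross = 16·516.0000 = 8256.0000
Σcross = 619.5000 → A = |Σcross|/2 = 309.7500 mm²
Σ(r_i+r_j)·cross = 15700.7500 → first moment M = |Σ|/6 = 2616.7917
R_c = M/A = 2616.7917/309.7500 = 8.4481 mm
θ = 105° = 1.832596 rad
V = θ·R_c·A = 1.832596·8.4481·309.7500 = 4795.521 mm³

Volume = 4795.521 mm³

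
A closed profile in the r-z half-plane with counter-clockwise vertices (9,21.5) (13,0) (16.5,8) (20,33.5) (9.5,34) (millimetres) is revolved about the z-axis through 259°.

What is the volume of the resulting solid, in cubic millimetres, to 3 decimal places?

Volume = 15100.876 mm³

Profile (r,z), 5 vertices: (9,21.5) (13,0) (16.5,8) (20,33.5) (9.5,34)
edge 0: (9,21.5)→(13,0)  cross = 9·0 − 13·21.5 = -279.5000; (r_i+r_j)·cross = 22·-279.5000 = -6149.0000
edge 1: (13,0)→(16.5,8)  cross = 13·8 − 16.5·0 = 104.0000; (r_i+r_j)·cross = 29.5·104.0000 = 3068.0000
edge 2: (16.5,8)→(20,33.5)  cross = 16.5·33.5 − 20·8 = 392.7500; (r_i+r_j)·cross = 36.5·392.7500 = 14335.3750
edge 3: (20,33.5)→(9.5,34)  cross = 20·34 − 9.5·33.5 = 361.7500; (r_i+r_j)·cross = 29.5·361.7500 = 10671.6250
edge 4: (9.5,34)→(9,21.5)  cross = 9.5·21.5 − 9·34 = -101.7500; (r_i+r_j)·cross = 18.5·-101.7500 = -1882.3750
Σcross = 477.2500 → A = |Σcross|/2 = 238.6250 mm²
Σ(r_i+r_j)·cross = 20043.6250 → first moment M = |Σ|/6 = 3340.6042
R_c = M/A = 3340.6042/238.6250 = 13.9994 mm
θ = 259° = 4.520403 rad
V = θ·R_c·A = 4.520403·13.9994·238.6250 = 15100.876 mm³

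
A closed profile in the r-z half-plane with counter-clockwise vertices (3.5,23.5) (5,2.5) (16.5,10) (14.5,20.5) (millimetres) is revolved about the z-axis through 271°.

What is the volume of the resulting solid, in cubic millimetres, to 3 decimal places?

Profile (r,z), 4 vertices: (3.5,23.5) (5,2.5) (16.5,10) (14.5,20.5)
edge 0: (3.5,23.5)→(5,2.5)  cross = 3.5·2.5 − 5·23.5 = -108.7500; (r_i+r_j)·cross = 8.5·-108.7500 = -924.3750
edge 1: (5,2.5)→(16.5,10)  cross = 5·10 − 16.5·2.5 = 8.7500; (r_i+r_j)·cross = 21.5·8.7500 = 188.1250
edge 2: (16.5,10)→(14.5,20.5)  cross = 16.5·20.5 − 14.5·10 = 193.2500; (r_i+r_j)·cross = 31·193.2500 = 5990.7500
edge 3: (14.5,20.5)→(3.5,23.5)  cross = 14.5·23.5 − 3.5·20.5 = 269.0000; (r_i+r_j)·cross = 18·269.0000 = 4842.0000
Σcross = 362.2500 → A = |Σcross|/2 = 181.1250 mm²
Σ(r_i+r_j)·cross = 10096.5000 → first moment M = |Σ|/6 = 1682.7500
R_c = M/A = 1682.7500/181.1250 = 9.2905 mm
θ = 271° = 4.729842 rad
V = θ·R_c·A = 4.729842·9.2905·181.1250 = 7959.142 mm³

Volume = 7959.142 mm³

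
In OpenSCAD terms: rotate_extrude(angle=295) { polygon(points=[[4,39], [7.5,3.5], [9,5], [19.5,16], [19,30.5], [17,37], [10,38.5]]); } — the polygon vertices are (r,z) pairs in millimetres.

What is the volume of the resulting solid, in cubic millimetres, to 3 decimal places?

Profile (r,z), 7 vertices: (4,39) (7.5,3.5) (9,5) (19.5,16) (19,30.5) (17,37) (10,38.5)
edge 0: (4,39)→(7.5,3.5)  cross = 4·3.5 − 7.5·39 = -278.5000; (r_i+r_j)·cross = 11.5·-278.5000 = -3202.7500
edge 1: (7.5,3.5)→(9,5)  cross = 7.5·5 − 9·3.5 = 6.0000; (r_i+r_j)·cross = 16.5·6.0000 = 99.0000
edge 2: (9,5)→(19.5,16)  cross = 9·16 − 19.5·5 = 46.5000; (r_i+r_j)·cross = 28.5·46.5000 = 1325.2500
edge 3: (19.5,16)→(19,30.5)  cross = 19.5·30.5 − 19·16 = 290.7500; (r_i+r_j)·cross = 38.5·290.7500 = 11193.8750
edge 4: (19,30.5)→(17,37)  cross = 19·37 − 17·30.5 = 184.5000; (r_i+r_j)·cross = 36·184.5000 = 6642.0000
edge 5: (17,37)→(10,38.5)  cross = 17·38.5 − 10·37 = 284.5000; (r_i+r_j)·cross = 27·284.5000 = 7681.5000
edge 6: (10,38.5)→(4,39)  cross = 10·39 − 4·38.5 = 236.0000; (r_i+r_j)·cross = 14·236.0000 = 3304.0000
Σcross = 769.7500 → A = |Σcross|/2 = 384.8750 mm²
Σ(r_i+r_j)·cross = 27042.8750 → first moment M = |Σ|/6 = 4507.1458
R_c = M/A = 4507.1458/384.8750 = 11.7107 mm
θ = 295° = 5.148721 rad
V = θ·R_c·A = 5.148721·11.7107·384.8750 = 23206.038 mm³

Volume = 23206.038 mm³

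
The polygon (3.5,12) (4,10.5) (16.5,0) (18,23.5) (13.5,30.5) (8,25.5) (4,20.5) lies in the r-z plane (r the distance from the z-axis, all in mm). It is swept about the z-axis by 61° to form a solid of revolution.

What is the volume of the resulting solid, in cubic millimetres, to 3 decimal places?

Profile (r,z), 7 vertices: (3.5,12) (4,10.5) (16.5,0) (18,23.5) (13.5,30.5) (8,25.5) (4,20.5)
edge 0: (3.5,12)→(4,10.5)  cross = 3.5·10.5 − 4·12 = -11.2500; (r_i+r_j)·cross = 7.5·-11.2500 = -84.3750
edge 1: (4,10.5)→(16.5,0)  cross = 4·0 − 16.5·10.5 = -173.2500; (r_i+r_j)·cross = 20.5·-173.2500 = -3551.6250
edge 2: (16.5,0)→(18,23.5)  cross = 16.5·23.5 − 18·0 = 387.7500; (r_i+r_j)·cross = 34.5·387.7500 = 13377.3750
edge 3: (18,23.5)→(13.5,30.5)  cross = 18·30.5 − 13.5·23.5 = 231.7500; (r_i+r_j)·cross = 31.5·231.7500 = 7300.1250
edge 4: (13.5,30.5)→(8,25.5)  cross = 13.5·25.5 − 8·30.5 = 100.2500; (r_i+r_j)·cross = 21.5·100.2500 = 2155.3750
edge 5: (8,25.5)→(4,20.5)  cross = 8·20.5 − 4·25.5 = 62.0000; (r_i+r_j)·cross = 12·62.0000 = 744.0000
edge 6: (4,20.5)→(3.5,12)  cross = 4·12 − 3.5·20.5 = -23.7500; (r_i+r_j)·cross = 7.5·-23.7500 = -178.1250
Σcross = 573.5000 → A = |Σcross|/2 = 286.7500 mm²
Σ(r_i+r_j)·cross = 19762.7500 → first moment M = |Σ|/6 = 3293.7917
R_c = M/A = 3293.7917/286.7500 = 11.4866 mm
θ = 61° = 1.064651 rad
V = θ·R_c·A = 1.064651·11.4866·286.7500 = 3506.738 mm³

Volume = 3506.738 mm³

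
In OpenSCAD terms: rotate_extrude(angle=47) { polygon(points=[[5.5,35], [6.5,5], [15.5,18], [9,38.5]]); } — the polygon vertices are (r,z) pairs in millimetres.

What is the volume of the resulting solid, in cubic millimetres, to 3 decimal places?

Profile (r,z), 4 vertices: (5.5,35) (6.5,5) (15.5,18) (9,38.5)
edge 0: (5.5,35)→(6.5,5)  cross = 5.5·5 − 6.5·35 = -200.0000; (r_i+r_j)·cross = 12·-200.0000 = -2400.0000
edge 1: (6.5,5)→(15.5,18)  cross = 6.5·18 − 15.5·5 = 39.5000; (r_i+r_j)·cross = 22·39.5000 = 869.0000
edge 2: (15.5,18)→(9,38.5)  cross = 15.5·38.5 − 9·18 = 434.7500; (r_i+r_j)·cross = 24.5·434.7500 = 10651.3750
edge 3: (9,38.5)→(5.5,35)  cross = 9·35 − 5.5·38.5 = 103.2500; (r_i+r_j)·cross = 14.5·103.2500 = 1497.1250
Σcross = 377.5000 → A = |Σcross|/2 = 188.7500 mm²
Σ(r_i+r_j)·cross = 10617.5000 → first moment M = |Σ|/6 = 1769.5833
R_c = M/A = 1769.5833/188.7500 = 9.3753 mm
θ = 47° = 0.820305 rad
V = θ·R_c·A = 0.820305·9.3753·188.7500 = 1451.598 mm³

Volume = 1451.598 mm³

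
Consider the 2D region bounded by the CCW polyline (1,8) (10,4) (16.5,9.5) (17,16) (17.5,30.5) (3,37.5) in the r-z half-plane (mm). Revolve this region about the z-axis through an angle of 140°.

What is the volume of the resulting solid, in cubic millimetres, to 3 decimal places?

Volume = 9414.604 mm³

Profile (r,z), 6 vertices: (1,8) (10,4) (16.5,9.5) (17,16) (17.5,30.5) (3,37.5)
edge 0: (1,8)→(10,4)  cross = 1·4 − 10·8 = -76.0000; (r_i+r_j)·cross = 11·-76.0000 = -836.0000
edge 1: (10,4)→(16.5,9.5)  cross = 10·9.5 − 16.5·4 = 29.0000; (r_i+r_j)·cross = 26.5·29.0000 = 768.5000
edge 2: (16.5,9.5)→(17,16)  cross = 16.5·16 − 17·9.5 = 102.5000; (r_i+r_j)·cross = 33.5·102.5000 = 3433.7500
edge 3: (17,16)→(17.5,30.5)  cross = 17·30.5 − 17.5·16 = 238.5000; (r_i+r_j)·cross = 34.5·238.5000 = 8228.2500
edge 4: (17.5,30.5)→(3,37.5)  cross = 17.5·37.5 − 3·30.5 = 564.7500; (r_i+r_j)·cross = 20.5·564.7500 = 11577.3750
edge 5: (3,37.5)→(1,8)  cross = 3·8 − 1·37.5 = -13.5000; (r_i+r_j)·cross = 4·-13.5000 = -54.0000
Σcross = 845.2500 → A = |Σcross|/2 = 422.6250 mm²
Σ(r_i+r_j)·cross = 23117.8750 → first moment M = |Σ|/6 = 3852.9792
R_c = M/A = 3852.9792/422.6250 = 9.1168 mm
θ = 140° = 2.443461 rad
V = θ·R_c·A = 2.443461·9.1168·422.6250 = 9414.604 mm³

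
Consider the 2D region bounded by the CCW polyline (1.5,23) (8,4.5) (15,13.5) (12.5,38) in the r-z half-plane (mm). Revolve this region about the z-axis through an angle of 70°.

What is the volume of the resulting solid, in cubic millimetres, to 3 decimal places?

Profile (r,z), 4 vertices: (1.5,23) (8,4.5) (15,13.5) (12.5,38)
edge 0: (1.5,23)→(8,4.5)  cross = 1.5·4.5 − 8·23 = -177.2500; (r_i+r_j)·cross = 9.5·-177.2500 = -1683.8750
edge 1: (8,4.5)→(15,13.5)  cross = 8·13.5 − 15·4.5 = 40.5000; (r_i+r_j)·cross = 23·40.5000 = 931.5000
edge 2: (15,13.5)→(12.5,38)  cross = 15·38 − 12.5·13.5 = 401.2500; (r_i+r_j)·cross = 27.5·401.2500 = 11034.3750
edge 3: (12.5,38)→(1.5,23)  cross = 12.5·23 − 1.5·38 = 230.5000; (r_i+r_j)·cross = 14·230.5000 = 3227.0000
Σcross = 495.0000 → A = |Σcross|/2 = 247.5000 mm²
Σ(r_i+r_j)·cross = 13509.0000 → first moment M = |Σ|/6 = 2251.5000
R_c = M/A = 2251.5000/247.5000 = 9.0970 mm
θ = 70° = 1.221730 rad
V = θ·R_c·A = 1.221730·9.0970·247.5000 = 2750.726 mm³

Volume = 2750.726 mm³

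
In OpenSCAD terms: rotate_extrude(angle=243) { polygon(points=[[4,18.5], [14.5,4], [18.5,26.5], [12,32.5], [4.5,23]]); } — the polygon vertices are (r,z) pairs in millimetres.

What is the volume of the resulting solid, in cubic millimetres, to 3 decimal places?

Profile (r,z), 5 vertices: (4,18.5) (14.5,4) (18.5,26.5) (12,32.5) (4.5,23)
edge 0: (4,18.5)→(14.5,4)  cross = 4·4 − 14.5·18.5 = -252.2500; (r_i+r_j)·cross = 18.5·-252.2500 = -4666.6250
edge 1: (14.5,4)→(18.5,26.5)  cross = 14.5·26.5 − 18.5·4 = 310.2500; (r_i+r_j)·cross = 33·310.2500 = 10238.2500
edge 2: (18.5,26.5)→(12,32.5)  cross = 18.5·32.5 − 12·26.5 = 283.2500; (r_i+r_j)·cross = 30.5·283.2500 = 8639.1250
edge 3: (12,32.5)→(4.5,23)  cross = 12·23 − 4.5·32.5 = 129.7500; (r_i+r_j)·cross = 16.5·129.7500 = 2140.8750
edge 4: (4.5,23)→(4,18.5)  cross = 4.5·18.5 − 4·23 = -8.7500; (r_i+r_j)·cross = 8.5·-8.7500 = -74.3750
Σcross = 462.2500 → A = |Σcross|/2 = 231.1250 mm²
Σ(r_i+r_j)·cross = 16277.2500 → first moment M = |Σ|/6 = 2712.8750
R_c = M/A = 2712.8750/231.1250 = 11.7377 mm
θ = 243° = 4.241150 rad
V = θ·R_c·A = 4.241150·11.7377·231.1250 = 11505.710 mm³

Volume = 11505.710 mm³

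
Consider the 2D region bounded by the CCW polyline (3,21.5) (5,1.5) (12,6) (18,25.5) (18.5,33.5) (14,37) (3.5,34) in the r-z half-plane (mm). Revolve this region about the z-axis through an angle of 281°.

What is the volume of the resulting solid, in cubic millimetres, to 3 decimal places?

Profile (r,z), 7 vertices: (3,21.5) (5,1.5) (12,6) (18,25.5) (18.5,33.5) (14,37) (3.5,34)
edge 0: (3,21.5)→(5,1.5)  cross = 3·1.5 − 5·21.5 = -103.0000; (r_i+r_j)·cross = 8·-103.0000 = -824.0000
edge 1: (5,1.5)→(12,6)  cross = 5·6 − 12·1.5 = 12.0000; (r_i+r_j)·cross = 17·12.0000 = 204.0000
edge 2: (12,6)→(18,25.5)  cross = 12·25.5 − 18·6 = 198.0000; (r_i+r_j)·cross = 30·198.0000 = 5940.0000
edge 3: (18,25.5)→(18.5,33.5)  cross = 18·33.5 − 18.5·25.5 = 131.2500; (r_i+r_j)·cross = 36.5·131.2500 = 4790.6250
edge 4: (18.5,33.5)→(14,37)  cross = 18.5·37 − 14·33.5 = 215.5000; (r_i+r_j)·cross = 32.5·215.5000 = 7003.7500
edge 5: (14,37)→(3.5,34)  cross = 14·34 − 3.5·37 = 346.5000; (r_i+r_j)·cross = 17.5·346.5000 = 6063.7500
edge 6: (3.5,34)→(3,21.5)  cross = 3.5·21.5 − 3·34 = -26.7500; (r_i+r_j)·cross = 6.5·-26.7500 = -173.8750
Σcross = 773.5000 → A = |Σcross|/2 = 386.7500 mm²
Σ(r_i+r_j)·cross = 23004.2500 → first moment M = |Σ|/6 = 3834.0417
R_c = M/A = 3834.0417/386.7500 = 9.9135 mm
θ = 281° = 4.904375 rad
V = θ·R_c·A = 4.904375·9.9135·386.7500 = 18803.579 mm³

Volume = 18803.579 mm³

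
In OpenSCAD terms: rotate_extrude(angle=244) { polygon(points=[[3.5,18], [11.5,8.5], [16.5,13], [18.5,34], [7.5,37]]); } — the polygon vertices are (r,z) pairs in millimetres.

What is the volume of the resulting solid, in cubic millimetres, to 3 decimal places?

Volume = 14227.462 mm³

Profile (r,z), 5 vertices: (3.5,18) (11.5,8.5) (16.5,13) (18.5,34) (7.5,37)
edge 0: (3.5,18)→(11.5,8.5)  cross = 3.5·8.5 − 11.5·18 = -177.2500; (r_i+r_j)·cross = 15·-177.2500 = -2658.7500
edge 1: (11.5,8.5)→(16.5,13)  cross = 11.5·13 − 16.5·8.5 = 9.2500; (r_i+r_j)·cross = 28·9.2500 = 259.0000
edge 2: (16.5,13)→(18.5,34)  cross = 16.5·34 − 18.5·13 = 320.5000; (r_i+r_j)·cross = 35·320.5000 = 11217.5000
edge 3: (18.5,34)→(7.5,37)  cross = 18.5·37 − 7.5·34 = 429.5000; (r_i+r_j)·cross = 26·429.5000 = 11167.0000
edge 4: (7.5,37)→(3.5,18)  cross = 7.5·18 − 3.5·37 = 5.5000; (r_i+r_j)·cross = 11·5.5000 = 60.5000
Σcross = 587.5000 → A = |Σcross|/2 = 293.7500 mm²
Σ(r_i+r_j)·cross = 20045.2500 → first moment M = |Σ|/6 = 3340.8750
R_c = M/A = 3340.8750/293.7500 = 11.3732 mm
θ = 244° = 4.258603 rad
V = θ·R_c·A = 4.258603·11.3732·293.7500 = 14227.462 mm³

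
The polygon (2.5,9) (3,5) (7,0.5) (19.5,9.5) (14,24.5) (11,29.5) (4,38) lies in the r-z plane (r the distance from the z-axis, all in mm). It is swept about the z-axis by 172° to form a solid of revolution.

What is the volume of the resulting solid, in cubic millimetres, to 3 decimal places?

Profile (r,z), 7 vertices: (2.5,9) (3,5) (7,0.5) (19.5,9.5) (14,24.5) (11,29.5) (4,38)
edge 0: (2.5,9)→(3,5)  cross = 2.5·5 − 3·9 = -14.5000; (r_i+r_j)·cross = 5.5·-14.5000 = -79.7500
edge 1: (3,5)→(7,0.5)  cross = 3·0.5 − 7·5 = -33.5000; (r_i+r_j)·cross = 10·-33.5000 = -335.0000
edge 2: (7,0.5)→(19.5,9.5)  cross = 7·9.5 − 19.5·0.5 = 56.7500; (r_i+r_j)·cross = 26.5·56.7500 = 1503.8750
edge 3: (19.5,9.5)→(14,24.5)  cross = 19.5·24.5 − 14·9.5 = 344.7500; (r_i+r_j)·cross = 33.5·344.7500 = 11549.1250
edge 4: (14,24.5)→(11,29.5)  cross = 14·29.5 − 11·24.5 = 143.5000; (r_i+r_j)·cross = 25·143.5000 = 3587.5000
edge 5: (11,29.5)→(4,38)  cross = 11·38 − 4·29.5 = 300.0000; (r_i+r_j)·cross = 15·300.0000 = 4500.0000
edge 6: (4,38)→(2.5,9)  cross = 4·9 − 2.5·38 = -59.0000; (r_i+r_j)·cross = 6.5·-59.0000 = -383.5000
Σcross = 738.0000 → A = |Σcross|/2 = 369.0000 mm²
Σ(r_i+r_j)·cross = 20342.2500 → first moment M = |Σ|/6 = 3390.3750
R_c = M/A = 3390.3750/369.0000 = 9.1880 mm
θ = 172° = 3.001966 rad
V = θ·R_c·A = 3.001966·9.1880·369.0000 = 10177.792 mm³

Volume = 10177.792 mm³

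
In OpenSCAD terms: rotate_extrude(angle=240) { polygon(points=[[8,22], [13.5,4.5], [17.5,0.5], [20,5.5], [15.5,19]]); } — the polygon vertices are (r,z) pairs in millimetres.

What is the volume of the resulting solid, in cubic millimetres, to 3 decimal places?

Profile (r,z), 5 vertices: (8,22) (13.5,4.5) (17.5,0.5) (20,5.5) (15.5,19)
edge 0: (8,22)→(13.5,4.5)  cross = 8·4.5 − 13.5·22 = -261.0000; (r_i+r_j)·cross = 21.5·-261.0000 = -5611.5000
edge 1: (13.5,4.5)→(17.5,0.5)  cross = 13.5·0.5 − 17.5·4.5 = -72.0000; (r_i+r_j)·cross = 31·-72.0000 = -2232.0000
edge 2: (17.5,0.5)→(20,5.5)  cross = 17.5·5.5 − 20·0.5 = 86.2500; (r_i+r_j)·cross = 37.5·86.2500 = 3234.3750
edge 3: (20,5.5)→(15.5,19)  cross = 20·19 − 15.5·5.5 = 294.7500; (r_i+r_j)·cross = 35.5·294.7500 = 10463.6250
edge 4: (15.5,19)→(8,22)  cross = 15.5·22 − 8·19 = 189.0000; (r_i+r_j)·cross = 23.5·189.0000 = 4441.5000
Σcross = 237.0000 → A = |Σcross|/2 = 118.5000 mm²
Σ(r_i+r_j)·cross = 10296.0000 → first moment M = |Σ|/6 = 1716.0000
R_c = M/A = 1716.0000/118.5000 = 14.4810 mm
θ = 240° = 4.188790 rad
V = θ·R_c·A = 4.188790·14.4810·118.5000 = 7187.964 mm³

Volume = 7187.964 mm³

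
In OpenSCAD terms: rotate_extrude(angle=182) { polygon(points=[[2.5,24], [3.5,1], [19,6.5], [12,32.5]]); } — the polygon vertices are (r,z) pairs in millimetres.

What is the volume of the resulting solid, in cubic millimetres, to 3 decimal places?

Profile (r,z), 4 vertices: (2.5,24) (3.5,1) (19,6.5) (12,32.5)
edge 0: (2.5,24)→(3.5,1)  cross = 2.5·1 − 3.5·24 = -81.5000; (r_i+r_j)·cross = 6·-81.5000 = -489.0000
edge 1: (3.5,1)→(19,6.5)  cross = 3.5·6.5 − 19·1 = 3.7500; (r_i+r_j)·cross = 22.5·3.7500 = 84.3750
edge 2: (19,6.5)→(12,32.5)  cross = 19·32.5 − 12·6.5 = 539.5000; (r_i+r_j)·cross = 31·539.5000 = 16724.5000
edge 3: (12,32.5)→(2.5,24)  cross = 12·24 − 2.5·32.5 = 206.7500; (r_i+r_j)·cross = 14.5·206.7500 = 2997.8750
Σcross = 668.5000 → A = |Σcross|/2 = 334.2500 mm²
Σ(r_i+r_j)·cross = 19317.7500 → first moment M = |Σ|/6 = 3219.6250
R_c = M/A = 3219.6250/334.2500 = 9.6324 mm
θ = 182° = 3.176499 rad
V = θ·R_c·A = 3.176499·9.6324·334.2500 = 10227.136 mm³

Volume = 10227.136 mm³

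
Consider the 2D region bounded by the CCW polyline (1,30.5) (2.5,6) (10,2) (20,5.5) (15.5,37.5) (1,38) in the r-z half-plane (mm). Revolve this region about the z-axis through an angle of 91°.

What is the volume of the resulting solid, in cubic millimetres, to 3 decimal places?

Profile (r,z), 6 vertices: (1,30.5) (2.5,6) (10,2) (20,5.5) (15.5,37.5) (1,38)
edge 0: (1,30.5)→(2.5,6)  cross = 1·6 − 2.5·30.5 = -70.2500; (r_i+r_j)·cross = 3.5·-70.2500 = -245.8750
edge 1: (2.5,6)→(10,2)  cross = 2.5·2 − 10·6 = -55.0000; (r_i+r_j)·cross = 12.5·-55.0000 = -687.5000
edge 2: (10,2)→(20,5.5)  cross = 10·5.5 − 20·2 = 15.0000; (r_i+r_j)·cross = 30·15.0000 = 450.0000
edge 3: (20,5.5)→(15.5,37.5)  cross = 20·37.5 − 15.5·5.5 = 664.7500; (r_i+r_j)·cross = 35.5·664.7500 = 23598.6250
edge 4: (15.5,37.5)→(1,38)  cross = 15.5·38 − 1·37.5 = 551.5000; (r_i+r_j)·cross = 16.5·551.5000 = 9099.7500
edge 5: (1,38)→(1,30.5)  cross = 1·30.5 − 1·38 = -7.5000; (r_i+r_j)·cross = 2·-7.5000 = -15.0000
Σcross = 1098.5000 → A = |Σcross|/2 = 549.2500 mm²
Σ(r_i+r_j)·cross = 32200.0000 → first moment M = |Σ|/6 = 5366.6667
R_c = M/A = 5366.6667/549.2500 = 9.7709 mm
θ = 91° = 1.588250 rad
V = θ·R_c·A = 1.588250·9.7709·549.2500 = 8523.606 mm³

Volume = 8523.606 mm³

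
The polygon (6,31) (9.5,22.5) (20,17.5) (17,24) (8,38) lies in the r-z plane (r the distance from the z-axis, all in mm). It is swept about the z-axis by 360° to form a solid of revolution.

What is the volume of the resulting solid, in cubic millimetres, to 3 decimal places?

Profile (r,z), 5 vertices: (6,31) (9.5,22.5) (20,17.5) (17,24) (8,38)
edge 0: (6,31)→(9.5,22.5)  cross = 6·22.5 − 9.5·31 = -159.5000; (r_i+r_j)·cross = 15.5·-159.5000 = -2472.2500
edge 1: (9.5,22.5)→(20,17.5)  cross = 9.5·17.5 − 20·22.5 = -283.7500; (r_i+r_j)·cross = 29.5·-283.7500 = -8370.6250
edge 2: (20,17.5)→(17,24)  cross = 20·24 − 17·17.5 = 182.5000; (r_i+r_j)·cross = 37·182.5000 = 6752.5000
edge 3: (17,24)→(8,38)  cross = 17·38 − 8·24 = 454.0000; (r_i+r_j)·cross = 25·454.0000 = 11350.0000
edge 4: (8,38)→(6,31)  cross = 8·31 − 6·38 = 20.0000; (r_i+r_j)·cross = 14·20.0000 = 280.0000
Σcross = 213.2500 → A = |Σcross|/2 = 106.6250 mm²
Σ(r_i+r_j)·cross = 7539.6250 → first moment M = |Σ|/6 = 1256.6042
R_c = M/A = 1256.6042/106.6250 = 11.7853 mm
θ = 360° = 6.283185 rad
V = θ·R_c·A = 6.283185·11.7853·106.6250 = 7895.477 mm³

Volume = 7895.477 mm³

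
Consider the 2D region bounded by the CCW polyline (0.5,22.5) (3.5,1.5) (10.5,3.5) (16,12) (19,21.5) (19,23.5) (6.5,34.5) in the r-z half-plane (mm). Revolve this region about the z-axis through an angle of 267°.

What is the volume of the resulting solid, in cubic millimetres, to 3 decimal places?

Volume = 16093.508 mm³

Profile (r,z), 7 vertices: (0.5,22.5) (3.5,1.5) (10.5,3.5) (16,12) (19,21.5) (19,23.5) (6.5,34.5)
edge 0: (0.5,22.5)→(3.5,1.5)  cross = 0.5·1.5 − 3.5·22.5 = -78.0000; (r_i+r_j)·cross = 4·-78.0000 = -312.0000
edge 1: (3.5,1.5)→(10.5,3.5)  cross = 3.5·3.5 − 10.5·1.5 = -3.5000; (r_i+r_j)·cross = 14·-3.5000 = -49.0000
edge 2: (10.5,3.5)→(16,12)  cross = 10.5·12 − 16·3.5 = 70.0000; (r_i+r_j)·cross = 26.5·70.0000 = 1855.0000
edge 3: (16,12)→(19,21.5)  cross = 16·21.5 − 19·12 = 116.0000; (r_i+r_j)·cross = 35·116.0000 = 4060.0000
edge 4: (19,21.5)→(19,23.5)  cross = 19·23.5 − 19·21.5 = 38.0000; (r_i+r_j)·cross = 38·38.0000 = 1444.0000
edge 5: (19,23.5)→(6.5,34.5)  cross = 19·34.5 − 6.5·23.5 = 502.7500; (r_i+r_j)·cross = 25.5·502.7500 = 12820.1250
edge 6: (6.5,34.5)→(0.5,22.5)  cross = 6.5·22.5 − 0.5·34.5 = 129.0000; (r_i+r_j)·cross = 7·129.0000 = 903.0000
Σcross = 774.2500 → A = |Σcross|/2 = 387.1250 mm²
Σ(r_i+r_j)·cross = 20721.1250 → first moment M = |Σ|/6 = 3453.5208
R_c = M/A = 3453.5208/387.1250 = 8.9209 mm
θ = 267° = 4.660029 rad
V = θ·R_c·A = 4.660029·8.9209·387.1250 = 16093.508 mm³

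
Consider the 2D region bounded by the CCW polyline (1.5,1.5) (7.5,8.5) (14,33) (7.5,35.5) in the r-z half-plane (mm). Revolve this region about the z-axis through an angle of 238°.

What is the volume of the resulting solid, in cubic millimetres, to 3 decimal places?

Profile (r,z), 4 vertices: (1.5,1.5) (7.5,8.5) (14,33) (7.5,35.5)
edge 0: (1.5,1.5)→(7.5,8.5)  cross = 1.5·8.5 − 7.5·1.5 = 1.5000; (r_i+r_j)·cross = 9·1.5000 = 13.5000
edge 1: (7.5,8.5)→(14,33)  cross = 7.5·33 − 14·8.5 = 128.5000; (r_i+r_j)·cross = 21.5·128.5000 = 2762.7500
edge 2: (14,33)→(7.5,35.5)  cross = 14·35.5 − 7.5·33 = 249.5000; (r_i+r_j)·cross = 21.5·249.5000 = 5364.2500
edge 3: (7.5,35.5)→(1.5,1.5)  cross = 7.5·1.5 − 1.5·35.5 = -42.0000; (r_i+r_j)·cross = 9·-42.0000 = -378.0000
Σcross = 337.5000 → A = |Σcross|/2 = 168.7500 mm²
Σ(r_i+r_j)·cross = 7762.5000 → first moment M = |Σ|/6 = 1293.7500
R_c = M/A = 1293.7500/168.7500 = 7.6667 mm
θ = 238° = 4.153884 rad
V = θ·R_c·A = 4.153884·7.6667·168.7500 = 5374.087 mm³

Volume = 5374.087 mm³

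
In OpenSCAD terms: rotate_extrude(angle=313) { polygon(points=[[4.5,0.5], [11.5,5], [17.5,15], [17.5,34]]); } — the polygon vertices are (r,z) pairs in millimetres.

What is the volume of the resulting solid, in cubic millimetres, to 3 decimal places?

Volume = 10194.646 mm³

Profile (r,z), 4 vertices: (4.5,0.5) (11.5,5) (17.5,15) (17.5,34)
edge 0: (4.5,0.5)→(11.5,5)  cross = 4.5·5 − 11.5·0.5 = 16.7500; (r_i+r_j)·cross = 16·16.7500 = 268.0000
edge 1: (11.5,5)→(17.5,15)  cross = 11.5·15 − 17.5·5 = 85.0000; (r_i+r_j)·cross = 29·85.0000 = 2465.0000
edge 2: (17.5,15)→(17.5,34)  cross = 17.5·34 − 17.5·15 = 332.5000; (r_i+r_j)·cross = 35·332.5000 = 11637.5000
edge 3: (17.5,34)→(4.5,0.5)  cross = 17.5·0.5 − 4.5·34 = -144.2500; (r_i+r_j)·cross = 22·-144.2500 = -3173.5000
Σcross = 290.0000 → A = |Σcross|/2 = 145.0000 mm²
Σ(r_i+r_j)·cross = 11197.0000 → first moment M = |Σ|/6 = 1866.1667
R_c = M/A = 1866.1667/145.0000 = 12.8701 mm
θ = 313° = 5.462881 rad
V = θ·R_c·A = 5.462881·12.8701·145.0000 = 10194.646 mm³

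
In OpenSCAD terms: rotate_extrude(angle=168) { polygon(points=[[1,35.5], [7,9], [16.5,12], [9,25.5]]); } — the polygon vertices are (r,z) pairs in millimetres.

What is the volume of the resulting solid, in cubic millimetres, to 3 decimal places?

Volume = 3657.067 mm³

Profile (r,z), 4 vertices: (1,35.5) (7,9) (16.5,12) (9,25.5)
edge 0: (1,35.5)→(7,9)  cross = 1·9 − 7·35.5 = -239.5000; (r_i+r_j)·cross = 8·-239.5000 = -1916.0000
edge 1: (7,9)→(16.5,12)  cross = 7·12 − 16.5·9 = -64.5000; (r_i+r_j)·cross = 23.5·-64.5000 = -1515.7500
edge 2: (16.5,12)→(9,25.5)  cross = 16.5·25.5 − 9·12 = 312.7500; (r_i+r_j)·cross = 25.5·312.7500 = 7975.1250
edge 3: (9,25.5)→(1,35.5)  cross = 9·35.5 − 1·25.5 = 294.0000; (r_i+r_j)·cross = 10·294.0000 = 2940.0000
Σcross = 302.7500 → A = |Σcross|/2 = 151.3750 mm²
Σ(r_i+r_j)·cross = 7483.3750 → first moment M = |Σ|/6 = 1247.2292
R_c = M/A = 1247.2292/151.3750 = 8.2393 mm
θ = 168° = 2.932153 rad
V = θ·R_c·A = 2.932153·8.2393·151.3750 = 3657.067 mm³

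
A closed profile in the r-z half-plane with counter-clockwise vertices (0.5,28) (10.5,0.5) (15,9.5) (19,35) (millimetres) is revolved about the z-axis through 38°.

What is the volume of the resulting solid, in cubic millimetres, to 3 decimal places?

Volume = 2306.573 mm³

Profile (r,z), 4 vertices: (0.5,28) (10.5,0.5) (15,9.5) (19,35)
edge 0: (0.5,28)→(10.5,0.5)  cross = 0.5·0.5 − 10.5·28 = -293.7500; (r_i+r_j)·cross = 11·-293.7500 = -3231.2500
edge 1: (10.5,0.5)→(15,9.5)  cross = 10.5·9.5 − 15·0.5 = 92.2500; (r_i+r_j)·cross = 25.5·92.2500 = 2352.3750
edge 2: (15,9.5)→(19,35)  cross = 15·35 − 19·9.5 = 344.5000; (r_i+r_j)·cross = 34·344.5000 = 11713.0000
edge 3: (19,35)→(0.5,28)  cross = 19·28 − 0.5·35 = 514.5000; (r_i+r_j)·cross = 19.5·514.5000 = 10032.7500
Σcross = 657.5000 → A = |Σcross|/2 = 328.7500 mm²
Σ(r_i+r_j)·cross = 20866.8750 → first moment M = |Σ|/6 = 3477.8125
R_c = M/A = 3477.8125/328.7500 = 10.5789 mm
θ = 38° = 0.663225 rad
V = θ·R_c·A = 0.663225·10.5789·328.7500 = 2306.573 mm³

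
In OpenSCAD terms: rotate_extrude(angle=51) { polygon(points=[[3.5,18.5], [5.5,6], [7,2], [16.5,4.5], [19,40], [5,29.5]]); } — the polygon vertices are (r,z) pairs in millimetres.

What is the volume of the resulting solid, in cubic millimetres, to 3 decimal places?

Profile (r,z), 6 vertices: (3.5,18.5) (5.5,6) (7,2) (16.5,4.5) (19,40) (5,29.5)
edge 0: (3.5,18.5)→(5.5,6)  cross = 3.5·6 − 5.5·18.5 = -80.7500; (r_i+r_j)·cross = 9·-80.7500 = -726.7500
edge 1: (5.5,6)→(7,2)  cross = 5.5·2 − 7·6 = -31.0000; (r_i+r_j)·cross = 12.5·-31.0000 = -387.5000
edge 2: (7,2)→(16.5,4.5)  cross = 7·4.5 − 16.5·2 = -1.5000; (r_i+r_j)·cross = 23.5·-1.5000 = -35.2500
edge 3: (16.5,4.5)→(19,40)  cross = 16.5·40 − 19·4.5 = 574.5000; (r_i+r_j)·cross = 35.5·574.5000 = 20394.7500
edge 4: (19,40)→(5,29.5)  cross = 19·29.5 − 5·40 = 360.5000; (r_i+r_j)·cross = 24·360.5000 = 8652.0000
edge 5: (5,29.5)→(3.5,18.5)  cross = 5·18.5 − 3.5·29.5 = -10.7500; (r_i+r_j)·cross = 8.5·-10.7500 = -91.3750
Σcross = 811.0000 → A = |Σcross|/2 = 405.5000 mm²
Σ(r_i+r_j)·cross = 27805.8750 → first moment M = |Σ|/6 = 4634.3125
R_c = M/A = 4634.3125/405.5000 = 11.4286 mm
θ = 51° = 0.890118 rad
V = θ·R_c·A = 0.890118·11.4286·405.5000 = 4125.085 mm³

Volume = 4125.085 mm³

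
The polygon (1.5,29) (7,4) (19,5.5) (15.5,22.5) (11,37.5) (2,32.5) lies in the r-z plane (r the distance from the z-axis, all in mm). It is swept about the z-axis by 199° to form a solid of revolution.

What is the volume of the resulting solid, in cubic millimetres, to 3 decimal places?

Profile (r,z), 6 vertices: (1.5,29) (7,4) (19,5.5) (15.5,22.5) (11,37.5) (2,32.5)
edge 0: (1.5,29)→(7,4)  cross = 1.5·4 − 7·29 = -197.0000; (r_i+r_j)·cross = 8.5·-197.0000 = -1674.5000
edge 1: (7,4)→(19,5.5)  cross = 7·5.5 − 19·4 = -37.5000; (r_i+r_j)·cross = 26·-37.5000 = -975.0000
edge 2: (19,5.5)→(15.5,22.5)  cross = 19·22.5 − 15.5·5.5 = 342.2500; (r_i+r_j)·cross = 34.5·342.2500 = 11807.6250
edge 3: (15.5,22.5)→(11,37.5)  cross = 15.5·37.5 − 11·22.5 = 333.7500; (r_i+r_j)·cross = 26.5·333.7500 = 8844.3750
edge 4: (11,37.5)→(2,32.5)  cross = 11·32.5 − 2·37.5 = 282.5000; (r_i+r_j)·cross = 13·282.5000 = 3672.5000
edge 5: (2,32.5)→(1.5,29)  cross = 2·29 − 1.5·32.5 = 9.2500; (r_i+r_j)·cross = 3.5·9.2500 = 32.3750
Σcross = 733.2500 → A = |Σcross|/2 = 366.6250 mm²
Σ(r_i+r_j)·cross = 21707.3750 → first moment M = |Σ|/6 = 3617.8958
R_c = M/A = 3617.8958/366.6250 = 9.8681 mm
θ = 199° = 3.473205 rad
V = θ·R_c·A = 3.473205·9.8681·366.6250 = 12565.695 mm³

Volume = 12565.695 mm³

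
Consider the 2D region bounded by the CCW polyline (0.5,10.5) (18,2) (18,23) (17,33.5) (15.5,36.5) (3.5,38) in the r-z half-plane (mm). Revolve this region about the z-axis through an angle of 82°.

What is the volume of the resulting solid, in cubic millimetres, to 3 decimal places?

Profile (r,z), 6 vertices: (0.5,10.5) (18,2) (18,23) (17,33.5) (15.5,36.5) (3.5,38)
edge 0: (0.5,10.5)→(18,2)  cross = 0.5·2 − 18·10.5 = -188.0000; (r_i+r_j)·cross = 18.5·-188.0000 = -3478.0000
edge 1: (18,2)→(18,23)  cross = 18·23 − 18·2 = 378.0000; (r_i+r_j)·cross = 36·378.0000 = 13608.0000
edge 2: (18,23)→(17,33.5)  cross = 18·33.5 − 17·23 = 212.0000; (r_i+r_j)·cross = 35·212.0000 = 7420.0000
edge 3: (17,33.5)→(15.5,36.5)  cross = 17·36.5 − 15.5·33.5 = 101.2500; (r_i+r_j)·cross = 32.5·101.2500 = 3290.6250
edge 4: (15.5,36.5)→(3.5,38)  cross = 15.5·38 − 3.5·36.5 = 461.2500; (r_i+r_j)·cross = 19·461.2500 = 8763.7500
edge 5: (3.5,38)→(0.5,10.5)  cross = 3.5·10.5 − 0.5·38 = 17.7500; (r_i+r_j)·cross = 4·17.7500 = 71.0000
Σcross = 982.2500 → A = |Σcross|/2 = 491.1250 mm²
Σ(r_i+r_j)·cross = 29675.3750 → first moment M = |Σ|/6 = 4945.8958
R_c = M/A = 4945.8958/491.1250 = 10.0705 mm
θ = 82° = 1.431170 rad
V = θ·R_c·A = 1.431170·10.0705·491.1250 = 7078.418 mm³

Volume = 7078.418 mm³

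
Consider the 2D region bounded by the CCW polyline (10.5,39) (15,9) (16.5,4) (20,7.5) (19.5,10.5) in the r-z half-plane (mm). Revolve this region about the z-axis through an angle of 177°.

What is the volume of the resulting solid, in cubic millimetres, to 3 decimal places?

Volume = 4287.340 mm³

Profile (r,z), 5 vertices: (10.5,39) (15,9) (16.5,4) (20,7.5) (19.5,10.5)
edge 0: (10.5,39)→(15,9)  cross = 10.5·9 − 15·39 = -490.5000; (r_i+r_j)·cross = 25.5·-490.5000 = -12507.7500
edge 1: (15,9)→(16.5,4)  cross = 15·4 − 16.5·9 = -88.5000; (r_i+r_j)·cross = 31.5·-88.5000 = -2787.7500
edge 2: (16.5,4)→(20,7.5)  cross = 16.5·7.5 − 20·4 = 43.7500; (r_i+r_j)·cross = 36.5·43.7500 = 1596.8750
edge 3: (20,7.5)→(19.5,10.5)  cross = 20·10.5 − 19.5·7.5 = 63.7500; (r_i+r_j)·cross = 39.5·63.7500 = 2518.1250
edge 4: (19.5,10.5)→(10.5,39)  cross = 19.5·39 − 10.5·10.5 = 650.2500; (r_i+r_j)·cross = 30·650.2500 = 19507.5000
Σcross = 178.7500 → A = |Σcross|/2 = 89.3750 mm²
Σ(r_i+r_j)·cross = 8327.0000 → first moment M = |Σ|/6 = 1387.8333
R_c = M/A = 1387.8333/89.3750 = 15.5282 mm
θ = 177° = 3.089233 rad
V = θ·R_c·A = 3.089233·15.5282·89.3750 = 4287.340 mm³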